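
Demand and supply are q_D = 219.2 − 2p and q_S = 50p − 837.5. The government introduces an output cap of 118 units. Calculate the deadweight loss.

953.48

In inverse form: demand p = 109.6 − 0.5q, supply p = 16.75 + 0.02q.
Competitive equilibrium: 109.6 − 0.5q = 16.75 + 0.02q → q* = 178.5577, p* = 20.3212.
At q = 118: demand price = 109.6 − 0.5·118 = 50.6; supply price = 16.75 + 0.02·118 = 19.11.
Δq = 178.5577 − 118 = 60.5577; wedge = 50.6 − 19.11 = 31.49.
The triangle = ½ × 60.5577 × 31.49 = 953.48.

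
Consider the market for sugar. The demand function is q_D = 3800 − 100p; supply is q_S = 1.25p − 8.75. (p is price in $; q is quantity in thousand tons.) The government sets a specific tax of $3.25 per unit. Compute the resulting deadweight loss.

In inverse form: demand p = 38 − 0.01q, supply p = 7 + 0.8q.
Competitive equilibrium: 38 − 0.01q = 7 + 0.8q → q* = 38.2716, p* = 37.6173.
With the tax, the buyer price exceeds the seller price by 3.25: (38 − 0.01q) − (7 + 0.8q) = 3.25 → q' = 34.2593.
Δq = 38.2716 − 34.2593 = 4.0123; the wedge equals the tax, 3.25.
Welfare loss = ½ × 4.0123 × 3.25 = $6.52 thousand.

$6.52 thousand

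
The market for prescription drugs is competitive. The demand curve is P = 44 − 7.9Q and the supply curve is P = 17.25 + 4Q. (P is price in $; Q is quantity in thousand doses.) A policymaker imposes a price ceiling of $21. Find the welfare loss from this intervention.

Competitive equilibrium: 44 − 7.9Q = 17.25 + 4Q → Q* = 2.2479, P* = 26.2416.
At the ceiling P = 21, quantity supplied = (21 − 17.25)/4 = 0.9375.
Willingness to pay at Q' = 0.9375: 44 − 7.9·0.9375 = 36.5938.
ΔQ = 2.2479 − 0.9375 = 1.3104; wedge = 36.5938 − 21 = 15.5938.
The triangle = ½ × 1.3104 × 15.5938 = $10.22 thousand.

$10.22 thousand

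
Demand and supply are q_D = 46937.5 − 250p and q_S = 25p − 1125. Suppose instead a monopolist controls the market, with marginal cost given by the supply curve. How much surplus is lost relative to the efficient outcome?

1608.08

In inverse form: demand p = 187.75 − 0.004q, supply p = 45 + 0.04q.
Competitive equilibrium: 187.75 − 0.004q = 45 + 0.04q → q* = 3244.31818, p* = 174.77273.
Marginal revenue: MR = 187.75 − 0.008q. Set MR = MC: 187.75 − 0.008q = 45 + 0.04q → q_m = 2973.95833.
Price p_m = 187.75 − 0.004·2973.95833 = 175.85417; MC(q_m) = 45 + 0.04·2973.95833 = 163.95833.
Competitive q* = 3244.31818, so Δq = 270.35985; wedge = 175.85417 − 163.95833 = 11.89584.
DWL = ½ × 270.35985 × 11.89584 = 1608.08.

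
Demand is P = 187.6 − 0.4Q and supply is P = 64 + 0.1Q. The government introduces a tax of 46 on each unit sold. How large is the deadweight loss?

Competitive equilibrium: 187.6 − 0.4Q = 64 + 0.1Q → Q* = 247.2, P* = 88.72.
With the tax, the buyer price exceeds the seller price by 46: (187.6 − 0.4Q) − (64 + 0.1Q) = 46 → Q' = 155.2.
ΔQ = 247.2 − 155.2 = 92; the wedge equals the tax, 46.
Welfare loss = ½ × 92 × 46 = 2116.

2116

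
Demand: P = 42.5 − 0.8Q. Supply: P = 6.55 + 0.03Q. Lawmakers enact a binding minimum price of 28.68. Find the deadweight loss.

281.37

Competitive equilibrium: 42.5 − 0.8Q = 6.55 + 0.03Q → Q* = 43.3133, P* = 7.8494.
At the floor P = 28.68, quantity demanded = (42.5 − 28.68)/0.8 = 17.275.
Sellers' marginal cost at Q' = 17.275: 6.55 + 0.03·17.275 = 7.0683.
ΔQ = 43.3133 − 17.275 = 26.0383; wedge = 28.68 − 7.0683 = 21.6117.
Deadweight loss = ½ × 26.0383 × 21.6117 = 281.37.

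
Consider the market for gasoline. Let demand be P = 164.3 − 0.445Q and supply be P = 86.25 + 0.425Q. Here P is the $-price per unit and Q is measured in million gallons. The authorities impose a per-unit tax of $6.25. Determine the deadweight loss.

$22.45 million

Competitive equilibrium: 164.3 − 0.445Q = 86.25 + 0.425Q → Q* = 89.7126, P* = 124.3779.
With the tax, the buyer price exceeds the seller price by 6.25: (164.3 − 0.445Q) − (86.25 + 0.425Q) = 6.25 → Q' = 82.5287.
ΔQ = 89.7126 − 82.5287 = 7.1839; the wedge equals the tax, 6.25.
Welfare loss = ½ × 7.1839 × 6.25 = $22.45 million.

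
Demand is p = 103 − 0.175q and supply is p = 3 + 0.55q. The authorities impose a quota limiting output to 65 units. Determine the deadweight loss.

1928.11

Competitive equilibrium: 103 − 0.175q = 3 + 0.55q → q* = 137.931, p* = 78.8621.
At q = 65: demand price = 103 − 0.175·65 = 91.625; supply price = 3 + 0.55·65 = 38.75.
Δq = 137.931 − 65 = 72.931; wedge = 91.625 − 38.75 = 52.875.
The triangle = ½ × 72.931 × 52.875 = 1928.11.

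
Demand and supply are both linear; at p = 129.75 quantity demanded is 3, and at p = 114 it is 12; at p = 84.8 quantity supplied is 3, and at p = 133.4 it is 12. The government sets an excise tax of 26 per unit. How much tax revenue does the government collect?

Demand slope = (114 − 129.75)/(12 − 3) = −1.75, so p = 135 − 1.75q.
Supply slope = (133.4 − 84.8)/(12 − 3) = 5.4, so p = 68.6 + 5.4q.
Competitive equilibrium: 135 − 1.75q = 68.6 + 5.4q → q* = 9.2867, p* = 118.7483.
With the tax, the buyer price exceeds the seller price by 26: (135 − 1.75q) − (68.6 + 5.4q) = 26 → q' = 5.6503.
Tax revenue = 26 × 5.6503 = 146.91.

146.91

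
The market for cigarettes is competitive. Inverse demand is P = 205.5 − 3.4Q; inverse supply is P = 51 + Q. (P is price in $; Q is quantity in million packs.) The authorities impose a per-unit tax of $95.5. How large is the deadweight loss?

Competitive equilibrium: 205.5 − 3.4Q = 51 + Q → Q* = 35.1136, P* = 86.1136.
With the tax, the buyer price exceeds the seller price by 95.5: (205.5 − 3.4Q) − (51 + Q) = 95.5 → Q' = 13.4091.
ΔQ = 35.1136 − 13.4091 = 21.7045; the wedge equals the tax, 95.5.
Welfare loss = ½ × 21.7045 × 95.5 = $1036.39 million.

$1036.39 million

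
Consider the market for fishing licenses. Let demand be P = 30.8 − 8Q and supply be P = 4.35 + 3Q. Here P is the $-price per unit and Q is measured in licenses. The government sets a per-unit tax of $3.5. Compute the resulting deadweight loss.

Competitive equilibrium: 30.8 − 8Q = 4.35 + 3Q → Q* = 2.4045, P* = 11.5636.
With the tax, the buyer price exceeds the seller price by 3.5: (30.8 − 8Q) − (4.35 + 3Q) = 3.5 → Q' = 2.0864.
ΔQ = 2.4045 − 2.0864 = 0.3181; the wedge equals the tax, 3.5.
DWL = ½ × 0.3181 × 3.5 = $0.56.

$0.56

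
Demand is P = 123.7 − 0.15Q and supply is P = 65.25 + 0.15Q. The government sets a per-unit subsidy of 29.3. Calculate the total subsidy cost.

8570.25

Competitive equilibrium: 123.7 − 0.15Q = 65.25 + 0.15Q → Q* = 194.8333, P* = 94.475.
The subsidy lowers effective supply by 29.3: P = 35.95 + 0.15Q.
New quantity: 123.7 − 0.15Q = 35.95 + 0.15Q → Q' = 292.5.
Total subsidy cost = 29.3 × 292.5 = 8570.25.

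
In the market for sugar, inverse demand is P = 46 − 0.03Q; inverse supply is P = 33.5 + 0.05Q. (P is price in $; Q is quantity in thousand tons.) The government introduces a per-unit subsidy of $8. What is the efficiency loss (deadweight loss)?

Competitive equilibrium: 46 − 0.03Q = 33.5 + 0.05Q → Q* = 156.25, P* = 41.3125.
The subsidy lowers effective supply by 8: P = 25.5 + 0.05Q.
New quantity: 46 − 0.03Q = 25.5 + 0.05Q → Q' = 256.25.
Overproduction ΔQ = 256.25 − 156.25 = 100; wedge = subsidy = 8.
Deadweight loss = ½ × 100 × 8 = $400 thousand.

$400 thousand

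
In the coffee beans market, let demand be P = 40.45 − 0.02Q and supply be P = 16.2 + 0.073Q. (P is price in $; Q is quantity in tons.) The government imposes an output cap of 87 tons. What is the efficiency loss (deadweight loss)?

$1403.83

Competitive equilibrium: 40.45 − 0.02Q = 16.2 + 0.073Q → Q* = 260.7527, P* = 35.2349.
At Q = 87: demand price = 40.45 − 0.02·87 = 38.71; supply price = 16.2 + 0.073·87 = 22.551.
ΔQ = 260.7527 − 87 = 173.7527; wedge = 38.71 − 22.551 = 16.159.
The triangle = ½ × 173.7527 × 16.159 = $1403.83.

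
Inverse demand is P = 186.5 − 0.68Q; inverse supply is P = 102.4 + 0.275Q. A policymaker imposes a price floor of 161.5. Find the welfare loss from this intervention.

1256.54

Competitive equilibrium: 186.5 − 0.68Q = 102.4 + 0.275Q → Q* = 88.0628, P* = 126.6173.
At the floor P = 161.5, quantity demanded = (186.5 − 161.5)/0.68 = 36.7647.
Sellers' marginal cost at Q' = 36.7647: 102.4 + 0.275·36.7647 = 112.5103.
ΔQ = 88.0628 − 36.7647 = 51.2981; wedge = 161.5 − 112.5103 = 48.9897.
Welfare loss = ½ × 51.2981 × 48.9897 = 1256.54.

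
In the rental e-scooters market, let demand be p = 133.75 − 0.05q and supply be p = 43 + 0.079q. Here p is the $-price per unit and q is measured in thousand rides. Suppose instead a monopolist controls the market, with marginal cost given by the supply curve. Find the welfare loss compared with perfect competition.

$2490.62 thousand

Competitive equilibrium: 133.75 − 0.05q = 43 + 0.079q → q* = 703.48837, p* = 98.57558.
Marginal revenue: MR = 133.75 − 0.1q. Set MR = MC: 133.75 − 0.1q = 43 + 0.079q → q_m = 506.98324.
Price p_m = 133.75 − 0.05·506.98324 = 108.40084; MC(q_m) = 43 + 0.079·506.98324 = 83.05168.
Competitive q* = 703.48837, so Δq = 196.50513; wedge = 108.40084 − 83.05168 = 25.34916.
The triangle = ½ × 196.50513 × 25.34916 = $2490.62 thousand.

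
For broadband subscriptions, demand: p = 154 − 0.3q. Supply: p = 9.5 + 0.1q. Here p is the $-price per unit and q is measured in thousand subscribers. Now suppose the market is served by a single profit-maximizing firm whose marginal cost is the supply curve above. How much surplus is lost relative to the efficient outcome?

Competitive equilibrium: 154 − 0.3q = 9.5 + 0.1q → q* = 361.25, p* = 45.625.
Marginal revenue: MR = 154 − 0.6q. Set MR = MC: 154 − 0.6q = 9.5 + 0.1q → q_m = 206.4286.
Price p_m = 154 − 0.3·206.4286 = 92.0714; MC(q_m) = 9.5 + 0.1·206.4286 = 30.1429.
Competitive q* = 361.25, so Δq = 154.8214; wedge = 92.0714 − 30.1429 = 61.9285.
Deadweight loss = ½ × 154.8214 × 61.9285 = $4793.93 thousand.

$4793.93 thousand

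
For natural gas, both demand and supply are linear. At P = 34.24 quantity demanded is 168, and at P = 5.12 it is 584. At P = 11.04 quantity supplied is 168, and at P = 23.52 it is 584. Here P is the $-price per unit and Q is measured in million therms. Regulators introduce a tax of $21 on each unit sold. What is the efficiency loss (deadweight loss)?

Demand slope = (5.12 − 34.24)/(584 − 168) = −0.07, so P = 46 − 0.07Q.
Supply slope = (23.52 − 11.04)/(584 − 168) = 0.03, so P = 6 + 0.03Q.
Competitive equilibrium: 46 − 0.07Q = 6 + 0.03Q → Q* = 400, P* = 18.
With the tax, the buyer price exceeds the seller price by 21: (46 − 0.07Q) − (6 + 0.03Q) = 21 → Q' = 190.
ΔQ = 400 − 190 = 210; the wedge equals the tax, 21.
Deadweight loss = ½ × 210 × 21 = $2205 million.

$2205 million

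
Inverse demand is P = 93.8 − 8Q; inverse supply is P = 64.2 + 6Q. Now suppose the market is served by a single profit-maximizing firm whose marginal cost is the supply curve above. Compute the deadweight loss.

4.14

Competitive equilibrium: 93.8 − 8Q = 64.2 + 6Q → Q* = 2.1143, P* = 76.8857.
Marginal revenue: MR = 93.8 − 16Q. Set MR = MC: 93.8 − 16Q = 64.2 + 6Q → Q_m = 1.3455.
Price P_m = 93.8 − 8·1.3455 = 83.036; MC(Q_m) = 64.2 + 6·1.3455 = 72.273.
Competitive Q* = 2.1143, so ΔQ = 0.7688; wedge = 83.036 − 72.273 = 10.763.
Welfare loss = ½ × 0.7688 × 10.763 = 4.14.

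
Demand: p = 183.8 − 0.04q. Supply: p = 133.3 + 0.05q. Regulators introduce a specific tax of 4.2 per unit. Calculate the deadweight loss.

98

Competitive equilibrium: 183.8 − 0.04q = 133.3 + 0.05q → q* = 561.1111, p* = 161.3556.
With the tax, the buyer price exceeds the seller price by 4.2: (183.8 − 0.04q) − (133.3 + 0.05q) = 4.2 → q' = 514.4444.
Δq = 561.1111 − 514.4444 = 46.6667; the wedge equals the tax, 4.2.
Welfare loss = ½ × 46.6667 × 4.2 = 98.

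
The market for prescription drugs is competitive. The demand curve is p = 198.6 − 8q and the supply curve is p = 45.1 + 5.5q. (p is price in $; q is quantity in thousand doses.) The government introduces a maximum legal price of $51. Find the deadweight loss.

$715.78 thousand

Competitive equilibrium: 198.6 − 8q = 45.1 + 5.5q → q* = 11.3704, p* = 107.637.
At the ceiling p = 51, quantity supplied = (51 − 45.1)/5.5 = 1.0727.
Willingness to pay at q' = 1.0727: 198.6 − 8·1.0727 = 190.0184.
Δq = 11.3704 − 1.0727 = 10.2977; wedge = 190.0184 − 51 = 139.0184.
DWL = ½ × 10.2977 × 139.0184 = $715.78 thousand.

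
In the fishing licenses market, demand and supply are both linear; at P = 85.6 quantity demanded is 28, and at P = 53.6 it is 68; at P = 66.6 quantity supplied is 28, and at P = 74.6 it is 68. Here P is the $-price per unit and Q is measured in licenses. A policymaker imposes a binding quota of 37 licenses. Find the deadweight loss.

$50

Demand slope = (53.6 − 85.6)/(68 − 28) = −0.8, so P = 108 − 0.8Q.
Supply slope = (74.6 − 66.6)/(68 − 28) = 0.2, so P = 61 + 0.2Q.
Competitive equilibrium: 108 − 0.8Q = 61 + 0.2Q → Q* = 47, P* = 70.4.
At Q = 37: demand price = 108 − 0.8·37 = 78.4; supply price = 61 + 0.2·37 = 68.4.
ΔQ = 47 − 37 = 10; wedge = 78.4 − 68.4 = 10.
DWL = ½ × 10 × 10 = $50.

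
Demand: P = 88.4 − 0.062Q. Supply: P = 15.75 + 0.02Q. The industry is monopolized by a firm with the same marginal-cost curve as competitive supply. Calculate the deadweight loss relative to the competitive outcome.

Competitive equilibrium: 88.4 − 0.062Q = 15.75 + 0.02Q → Q* = 885.97561, P* = 33.46951.
Marginal revenue: MR = 88.4 − 0.124Q. Set MR = MC: 88.4 − 0.124Q = 15.75 + 0.02Q → Q_m = 504.51389.
Price P_m = 88.4 − 0.062·504.51389 = 57.12014; MC(Q_m) = 15.75 + 0.02·504.51389 = 25.84028.
Competitive Q* = 885.97561, so ΔQ = 381.46172; wedge = 57.12014 − 25.84028 = 31.27986.
DWL = ½ × 381.46172 × 31.27986 = 5966.03.

5966.03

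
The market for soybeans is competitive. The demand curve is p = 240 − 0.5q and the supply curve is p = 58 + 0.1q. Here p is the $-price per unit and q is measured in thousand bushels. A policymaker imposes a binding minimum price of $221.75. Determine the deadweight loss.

Competitive equilibrium: 240 − 0.5q = 58 + 0.1q → q* = 303.3333, p* = 88.3333.
At the floor p = 221.75, quantity demanded = (240 − 221.75)/0.5 = 36.5.
Sellers' marginal cost at q' = 36.5: 58 + 0.1·36.5 = 61.65.
Δq = 303.3333 − 36.5 = 266.8333; wedge = 221.75 − 61.65 = 160.1.
DWL = ½ × 266.8333 × 160.1 = $21360.01 thousand.

$21360.01 thousand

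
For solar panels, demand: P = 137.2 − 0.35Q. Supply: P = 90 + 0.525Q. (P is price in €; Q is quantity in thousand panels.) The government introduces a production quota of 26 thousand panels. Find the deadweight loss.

Competitive equilibrium: 137.2 − 0.35Q = 90 + 0.525Q → Q* = 53.9429, P* = 118.32.
At Q = 26: demand price = 137.2 − 0.35·26 = 128.1; supply price = 90 + 0.525·26 = 103.65.
ΔQ = 53.9429 − 26 = 27.9429; wedge = 128.1 − 103.65 = 24.45.
Welfare loss = ½ × 27.9429 × 24.45 = €341.60 thousand.

€341.60 thousand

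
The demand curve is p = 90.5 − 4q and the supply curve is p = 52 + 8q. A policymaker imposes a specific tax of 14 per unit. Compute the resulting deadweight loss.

8.17

Competitive equilibrium: 90.5 − 4q = 52 + 8q → q* = 3.2083, p* = 77.6667.
With the tax, the buyer price exceeds the seller price by 14: (90.5 − 4q) − (52 + 8q) = 14 → q' = 2.0417.
Δq = 3.2083 − 2.0417 = 1.1666; the wedge equals the tax, 14.
DWL = ½ × 1.1666 × 14 = 8.17.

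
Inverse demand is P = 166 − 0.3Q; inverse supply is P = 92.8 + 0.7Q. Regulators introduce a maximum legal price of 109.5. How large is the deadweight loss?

1217.36

Competitive equilibrium: 166 − 0.3Q = 92.8 + 0.7Q → Q* = 73.2, P* = 144.04.
At the ceiling P = 109.5, quantity supplied = (109.5 − 92.8)/0.7 = 23.8571.
Willingness to pay at Q' = 23.8571: 166 − 0.3·23.8571 = 158.8429.
ΔQ = 73.2 − 23.8571 = 49.3429; wedge = 158.8429 − 109.5 = 49.3429.
DWL = ½ × 49.3429 × 49.3429 = 1217.36.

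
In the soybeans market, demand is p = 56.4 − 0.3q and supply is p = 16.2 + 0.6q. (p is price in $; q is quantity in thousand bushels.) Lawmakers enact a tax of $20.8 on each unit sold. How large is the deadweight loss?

Competitive equilibrium: 56.4 − 0.3q = 16.2 + 0.6q → q* = 44.6667, p* = 43.
With the tax, the buyer price exceeds the seller price by 20.8: (56.4 − 0.3q) − (16.2 + 0.6q) = 20.8 → q' = 21.5556.
Δq = 44.6667 − 21.5556 = 23.1111; the wedge equals the tax, 20.8.
The triangle = ½ × 23.1111 × 20.8 = $240.36 thousand.

$240.36 thousand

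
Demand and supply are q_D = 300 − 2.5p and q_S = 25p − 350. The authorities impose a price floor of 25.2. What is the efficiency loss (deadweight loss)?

3.36

In inverse form: demand p = 120 − 0.4q, supply p = 14 + 0.04q.
Competitive equilibrium: 120 − 0.4q = 14 + 0.04q → q* = 240.9091, p* = 23.6364.
At the floor p = 25.2, quantity demanded = (120 − 25.2)/0.4 = 237.
Sellers' marginal cost at q' = 237: 14 + 0.04·237 = 23.48.
Δq = 240.9091 − 237 = 3.9091; wedge = 25.2 − 23.48 = 1.72.
Welfare loss = ½ × 3.9091 × 1.72 = 3.36.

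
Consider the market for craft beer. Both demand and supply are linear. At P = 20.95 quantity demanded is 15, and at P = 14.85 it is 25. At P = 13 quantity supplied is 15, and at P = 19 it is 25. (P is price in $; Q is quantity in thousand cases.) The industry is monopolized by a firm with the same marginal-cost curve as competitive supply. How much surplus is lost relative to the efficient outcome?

Demand slope = (14.85 − 20.95)/(25 − 15) = −0.61, so P = 30.1 − 0.61Q.
Supply slope = (19 − 13)/(25 − 15) = 0.6, so P = 4 + 0.6Q.
Competitive equilibrium: 30.1 − 0.61Q = 4 + 0.6Q → Q* = 21.5702, P* = 16.9421.
Marginal revenue: MR = 30.1 − 1.22Q. Set MR = MC: 30.1 − 1.22Q = 4 + 0.6Q → Q_m = 14.3407.
Price P_m = 30.1 − 0.61·14.3407 = 21.3522; MC(Q_m) = 4 + 0.6·14.3407 = 12.6044.
Competitive Q* = 21.5702, so ΔQ = 7.2295; wedge = 21.3522 − 12.6044 = 8.7478.
DWL = ½ × 7.2295 × 8.7478 = $31.62 thousand.

$31.62 thousand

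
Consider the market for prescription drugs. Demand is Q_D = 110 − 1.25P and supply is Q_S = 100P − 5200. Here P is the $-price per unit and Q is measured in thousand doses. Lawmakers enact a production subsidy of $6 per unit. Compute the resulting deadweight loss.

$22.22 thousand

In inverse form: demand P = 88 − 0.8Q, supply P = 52 + 0.01Q.
Competitive equilibrium: 88 − 0.8Q = 52 + 0.01Q → Q* = 44.4444, P* = 52.4444.
The subsidy lowers effective supply by 6: P = 46 + 0.01Q.
New quantity: 88 − 0.8Q = 46 + 0.01Q → Q' = 51.8519.
Overproduction ΔQ = 51.8519 − 44.4444 = 7.4075; wedge = subsidy = 6.
Deadweight loss = ½ × 7.4075 × 6 = $22.22 thousand.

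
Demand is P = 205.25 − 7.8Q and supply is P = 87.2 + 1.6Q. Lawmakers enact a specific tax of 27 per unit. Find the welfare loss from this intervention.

38.78

Competitive equilibrium: 205.25 − 7.8Q = 87.2 + 1.6Q → Q* = 12.5585, P* = 107.2936.
With the tax, the buyer price exceeds the seller price by 27: (205.25 − 7.8Q) − (87.2 + 1.6Q) = 27 → Q' = 9.6862.
ΔQ = 12.5585 − 9.6862 = 2.8723; the wedge equals the tax, 27.
The triangle = ½ × 2.8723 × 27 = 38.78.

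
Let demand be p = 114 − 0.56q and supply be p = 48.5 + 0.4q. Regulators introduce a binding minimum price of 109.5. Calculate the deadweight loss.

Competitive equilibrium: 114 − 0.56q = 48.5 + 0.4q → q* = 68.2292, p* = 75.7917.
At the floor p = 109.5, quantity demanded = (114 − 109.5)/0.56 = 8.0357.
Sellers' marginal cost at q' = 8.0357: 48.5 + 0.4·8.0357 = 51.7143.
Δq = 68.2292 − 8.0357 = 60.1935; wedge = 109.5 − 51.7143 = 57.7857.
Welfare loss = ½ × 60.1935 × 57.7857 = 1739.16.

1739.16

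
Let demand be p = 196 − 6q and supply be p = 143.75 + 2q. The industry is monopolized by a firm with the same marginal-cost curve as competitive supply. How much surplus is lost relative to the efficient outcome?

Competitive equilibrium: 196 − 6q = 143.75 + 2q → q* = 6.5313, p* = 156.8125.
Marginal revenue: MR = 196 − 12q. Set MR = MC: 196 − 12q = 143.75 + 2q → q_m = 3.7321.
Price p_m = 196 − 6·3.7321 = 173.6074; MC(q_m) = 143.75 + 2·3.7321 = 151.2142.
Competitive q* = 6.5313, so Δq = 2.7992; wedge = 173.6074 − 151.2142 = 22.3932.
DWL = ½ × 2.7992 × 22.3932 = 31.34.

31.34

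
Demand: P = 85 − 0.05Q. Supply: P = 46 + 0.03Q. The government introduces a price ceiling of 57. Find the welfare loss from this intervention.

584.03

Competitive equilibrium: 85 − 0.05Q = 46 + 0.03Q → Q* = 487.5, P* = 60.625.
At the ceiling P = 57, quantity supplied = (57 − 46)/0.03 = 366.6667.
Willingness to pay at Q' = 366.6667: 85 − 0.05·366.6667 = 66.6667.
ΔQ = 487.5 − 366.6667 = 120.8333; wedge = 66.6667 − 57 = 9.6667.
The triangle = ½ × 120.8333 × 9.6667 = 584.03.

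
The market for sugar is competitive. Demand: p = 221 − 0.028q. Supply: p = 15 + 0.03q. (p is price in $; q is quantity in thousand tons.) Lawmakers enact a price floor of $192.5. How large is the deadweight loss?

$186193.98 thousand

Competitive equilibrium: 221 − 0.028q = 15 + 0.03q → q* = 3551.72414, p* = 121.55172.
At the floor p = 192.5, quantity demanded = (221 − 192.5)/0.028 = 1017.85714.
Sellers' marginal cost at q' = 1017.85714: 15 + 0.03·1017.85714 = 45.53571.
Δq = 3551.72414 − 1017.85714 = 2533.867; wedge = 192.5 − 45.53571 = 146.96429.
Deadweight loss = ½ × 2533.867 × 146.96429 = $186193.98 thousand.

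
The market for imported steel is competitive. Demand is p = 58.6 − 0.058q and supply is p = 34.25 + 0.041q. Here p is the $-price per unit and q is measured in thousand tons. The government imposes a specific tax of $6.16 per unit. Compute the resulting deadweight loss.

Competitive equilibrium: 58.6 − 0.058q = 34.25 + 0.041q → q* = 245.9596, p* = 44.3343.
With the tax, the buyer price exceeds the seller price by 6.16: (58.6 − 0.058q) − (34.25 + 0.041q) = 6.16 → q' = 183.7374.
Δq = 245.9596 − 183.7374 = 62.2222; the wedge equals the tax, 6.16.
DWL = ½ × 62.2222 × 6.16 = $191.64 thousand.

$191.64 thousand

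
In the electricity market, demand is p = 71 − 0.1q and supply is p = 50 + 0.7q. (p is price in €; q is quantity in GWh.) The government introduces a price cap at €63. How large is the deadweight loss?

Competitive equilibrium: 71 − 0.1q = 50 + 0.7q → q* = 26.25, p* = 68.375.
At the ceiling p = 63, quantity supplied = (63 − 50)/0.7 = 18.5714.
Willingness to pay at q' = 18.5714: 71 − 0.1·18.5714 = 69.1429.
Δq = 26.25 − 18.5714 = 7.6786; wedge = 69.1429 − 63 = 6.1429.
DWL = ½ × 7.6786 × 6.1429 = €23.58.

€23.58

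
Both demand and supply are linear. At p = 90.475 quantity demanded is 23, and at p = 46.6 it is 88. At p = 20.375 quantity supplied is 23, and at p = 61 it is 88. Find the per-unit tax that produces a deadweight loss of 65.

Demand slope = (46.6 − 90.475)/(88 − 23) = −0.675, so p = 106 − 0.675q.
Supply slope = (61 − 20.375)/(88 − 23) = 0.625, so p = 6 + 0.625q.
Competitive equilibrium: 106 − 0.675q = 6 + 0.625q → q* = 76.9231, p* = 54.0769.
A tax t gives Δq = t/1.3 and wedge t, so DWL = t²/2.6.
t²/2.6 = 65 → t² = 169 → t = 13.

13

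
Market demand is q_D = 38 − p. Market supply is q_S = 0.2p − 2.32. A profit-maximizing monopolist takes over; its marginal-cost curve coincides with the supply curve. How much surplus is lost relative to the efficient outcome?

1.19

In inverse form: demand p = 38 − q, supply p = 11.6 + 5q.
Competitive equilibrium: 38 − q = 11.6 + 5q → q* = 4.4, p* = 33.6.
Marginal revenue: MR = 38 − 2q. Set MR = MC: 38 − 2q = 11.6 + 5q → q_m = 3.7714.
Price p_m = 38 − 1·3.7714 = 34.2286; MC(q_m) = 11.6 + 5·3.7714 = 30.457.
Competitive q* = 4.4, so Δq = 0.6286; wedge = 34.2286 − 30.457 = 3.7716.
DWL = ½ × 0.6286 × 3.7716 = 1.19.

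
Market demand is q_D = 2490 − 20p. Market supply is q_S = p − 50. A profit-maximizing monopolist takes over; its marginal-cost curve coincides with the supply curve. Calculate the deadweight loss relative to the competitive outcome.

5.46

In inverse form: demand p = 124.5 − 0.05q, supply p = 50 + q.
Competitive equilibrium: 124.5 − 0.05q = 50 + q → q* = 70.9524, p* = 120.9524.
Marginal revenue: MR = 124.5 − 0.1q. Set MR = MC: 124.5 − 0.1q = 50 + q → q_m = 67.7273.
Price p_m = 124.5 − 0.05·67.7273 = 121.1136; MC(q_m) = 50 + 1·67.7273 = 117.7273.
Competitive q* = 70.9524, so Δq = 3.2251; wedge = 121.1136 − 117.7273 = 3.3863.
The triangle = ½ × 3.2251 × 3.3863 = 5.46.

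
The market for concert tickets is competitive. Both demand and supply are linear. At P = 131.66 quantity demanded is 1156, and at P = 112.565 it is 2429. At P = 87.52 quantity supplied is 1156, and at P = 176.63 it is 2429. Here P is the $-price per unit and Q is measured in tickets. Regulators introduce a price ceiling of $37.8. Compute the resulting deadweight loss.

$64254.33

Demand slope = (112.565 − 131.66)/(2429 − 1156) = −0.015, so P = 149 − 0.015Q.
Supply slope = (176.63 − 87.52)/(2429 − 1156) = 0.07, so P = 6.6 + 0.07Q.
Competitive equilibrium: 149 − 0.015Q = 6.6 + 0.07Q → Q* = 1675.29412, P* = 123.87059.
At the ceiling P = 37.8, quantity supplied = (37.8 − 6.6)/0.07 = 445.71429.
Willingness to pay at Q' = 445.71429: 149 − 0.015·445.71429 = 142.31429.
ΔQ = 1675.29412 − 445.71429 = 1229.57983; wedge = 142.31429 − 37.8 = 104.51429.
The triangle = ½ × 1229.57983 × 104.51429 = $64254.33.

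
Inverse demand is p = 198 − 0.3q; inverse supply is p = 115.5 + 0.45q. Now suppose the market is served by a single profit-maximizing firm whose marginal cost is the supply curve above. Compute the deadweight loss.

Competitive equilibrium: 198 − 0.3q = 115.5 + 0.45q → q* = 110, p* = 165.
Marginal revenue: MR = 198 − 0.6q. Set MR = MC: 198 − 0.6q = 115.5 + 0.45q → q_m = 78.5714.
Price p_m = 198 − 0.3·78.5714 = 174.4286; MC(q_m) = 115.5 + 0.45·78.5714 = 150.8571.
Competitive q* = 110, so Δq = 31.4286; wedge = 174.4286 − 150.8571 = 23.5715.
DWL = ½ × 31.4286 × 23.5715 = 370.41.

370.41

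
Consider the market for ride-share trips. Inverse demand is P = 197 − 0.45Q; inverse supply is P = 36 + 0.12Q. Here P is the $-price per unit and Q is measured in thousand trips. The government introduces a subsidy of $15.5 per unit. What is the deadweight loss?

Competitive equilibrium: 197 − 0.45Q = 36 + 0.12Q → Q* = 282.4561, P* = 69.8947.
The subsidy lowers effective supply by 15.5: P = 20.5 + 0.12Q.
New quantity: 197 − 0.45Q = 20.5 + 0.12Q → Q' = 309.6491.
Overproduction ΔQ = 309.6491 − 282.4561 = 27.193; wedge = subsidy = 15.5.
Deadweight loss = ½ × 27.193 × 15.5 = $210.75 thousand.

$210.75 thousand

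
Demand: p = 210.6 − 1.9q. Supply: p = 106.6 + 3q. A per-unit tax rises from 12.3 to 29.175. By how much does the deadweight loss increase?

Competitive equilibrium: 210.6 − 1.9q = 106.6 + 3q → q* = 21.2245, p* = 170.2735.
For a per-unit tax t: Δq = t/4.9, so DWL = ½·t·(t/4.9) = t²/9.8.
At t = 12.3: DWL = 15.438. At t = 29.175: DWL = 86.855.
Increase = 86.855 − 15.438 = 71.42.

71.42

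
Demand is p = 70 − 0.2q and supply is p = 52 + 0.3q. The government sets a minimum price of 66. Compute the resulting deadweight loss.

64

Competitive equilibrium: 70 − 0.2q = 52 + 0.3q → q* = 36, p* = 62.8.
At the floor p = 66, quantity demanded = (70 − 66)/0.2 = 20.
Sellers' marginal cost at q' = 20: 52 + 0.3·20 = 58.
Δq = 36 − 20 = 16; wedge = 66 − 58 = 8.
Deadweight loss = ½ × 16 × 8 = 64.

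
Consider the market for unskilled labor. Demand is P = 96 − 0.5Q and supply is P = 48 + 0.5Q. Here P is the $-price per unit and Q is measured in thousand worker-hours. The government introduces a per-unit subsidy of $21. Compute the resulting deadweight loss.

$220.50 thousand

Competitive equilibrium: 96 − 0.5Q = 48 + 0.5Q → Q* = 48, P* = 72.
The subsidy lowers effective supply by 21: P = 27 + 0.5Q.
New quantity: 96 − 0.5Q = 27 + 0.5Q → Q' = 69.
Overproduction ΔQ = 69 − 48 = 21; wedge = subsidy = 21.
Deadweight loss = ½ × 21 × 21 = $220.50 thousand.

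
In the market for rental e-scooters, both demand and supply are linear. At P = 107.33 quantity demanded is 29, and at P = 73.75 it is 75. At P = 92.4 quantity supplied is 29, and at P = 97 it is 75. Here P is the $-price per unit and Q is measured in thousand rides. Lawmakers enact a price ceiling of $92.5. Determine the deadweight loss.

Demand slope = (73.75 − 107.33)/(75 − 29) = −0.73, so P = 128.5 − 0.73Q.
Supply slope = (97 − 92.4)/(75 − 29) = 0.1, so P = 89.5 + 0.1Q.
Competitive equilibrium: 128.5 − 0.73Q = 89.5 + 0.1Q → Q* = 46.988, P* = 94.1988.
At the ceiling P = 92.5, quantity supplied = (92.5 − 89.5)/0.1 = 30.
Willingness to pay at Q' = 30: 128.5 − 0.73·30 = 106.6.
ΔQ = 46.988 − 30 = 16.988; wedge = 106.6 − 92.5 = 14.1.
Welfare loss = ½ × 16.988 × 14.1 = $119.77 thousand.

$119.77 thousand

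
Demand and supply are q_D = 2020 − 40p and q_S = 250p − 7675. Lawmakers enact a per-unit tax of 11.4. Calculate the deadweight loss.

In inverse form: demand p = 50.5 − 0.025q, supply p = 30.7 + 0.004q.
Competitive equilibrium: 50.5 − 0.025q = 30.7 + 0.004q → q* = 682.7586, p* = 33.431.
With the tax, the buyer price exceeds the seller price by 11.4: (50.5 − 0.025q) − (30.7 + 0.004q) = 11.4 → q' = 289.6552.
Δq = 682.7586 − 289.6552 = 393.1034; the wedge equals the tax, 11.4.
Deadweight loss = ½ × 393.1034 × 11.4 = 2240.69.

2240.69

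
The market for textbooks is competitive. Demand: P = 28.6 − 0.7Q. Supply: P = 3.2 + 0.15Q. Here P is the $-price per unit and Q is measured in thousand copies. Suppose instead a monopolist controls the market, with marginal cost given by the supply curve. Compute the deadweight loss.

$77.40 thousand

Competitive equilibrium: 28.6 − 0.7Q = 3.2 + 0.15Q → Q* = 29.8824, P* = 7.6824.
Marginal revenue: MR = 28.6 − 1.4Q. Set MR = MC: 28.6 − 1.4Q = 3.2 + 0.15Q → Q_m = 16.3871.
Price P_m = 28.6 − 0.7·16.3871 = 17.129; MC(Q_m) = 3.2 + 0.15·16.3871 = 5.6581.
Competitive Q* = 29.8824, so ΔQ = 13.4953; wedge = 17.129 − 5.6581 = 11.4709.
Deadweight loss = ½ × 13.4953 × 11.4709 = $77.40 thousand.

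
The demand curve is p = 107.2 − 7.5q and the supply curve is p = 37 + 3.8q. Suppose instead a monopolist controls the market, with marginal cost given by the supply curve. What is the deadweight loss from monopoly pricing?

34.70

Competitive equilibrium: 107.2 − 7.5q = 37 + 3.8q → q* = 6.2124, p* = 60.6071.
Marginal revenue: MR = 107.2 − 15q. Set MR = MC: 107.2 − 15q = 37 + 3.8q → q_m = 3.734.
Price p_m = 107.2 − 7.5·3.734 = 79.195; MC(q_m) = 37 + 3.8·3.734 = 51.1892.
Competitive q* = 6.2124, so Δq = 2.4784; wedge = 79.195 − 51.1892 = 28.0058.
The triangle = ½ × 2.4784 × 28.0058 = 34.70.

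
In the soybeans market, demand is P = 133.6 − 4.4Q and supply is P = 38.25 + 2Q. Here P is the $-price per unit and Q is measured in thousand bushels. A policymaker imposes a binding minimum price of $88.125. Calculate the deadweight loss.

$66.63 thousand

Competitive equilibrium: 133.6 − 4.4Q = 38.25 + 2Q → Q* = 14.8984, P* = 68.0469.
At the floor P = 88.125, quantity demanded = (133.6 − 88.125)/4.4 = 10.3352.
Sellers' marginal cost at Q' = 10.3352: 38.25 + 2·10.3352 = 58.9204.
ΔQ = 14.8984 − 10.3352 = 4.5632; wedge = 88.125 − 58.9204 = 29.2046.
DWL = ½ × 4.5632 × 29.2046 = $66.63 thousand.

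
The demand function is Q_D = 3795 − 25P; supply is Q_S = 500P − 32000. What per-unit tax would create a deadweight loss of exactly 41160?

In inverse form: demand P = 151.8 − 0.04Q, supply P = 64 + 0.002Q.
Competitive equilibrium: 151.8 − 0.04Q = 64 + 0.002Q → Q* = 2090.4762, P* = 68.181.
A tax t gives ΔQ = t/0.042 and wedge t, so DWL = t²/0.084.
t²/0.084 = 41160 → t² = 3457.44 → t = 58.8.

58.8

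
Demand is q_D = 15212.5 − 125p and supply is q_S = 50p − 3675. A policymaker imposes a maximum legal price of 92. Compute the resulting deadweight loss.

8880.18

In inverse form: demand p = 121.7 − 0.008q, supply p = 73.5 + 0.02q.
Competitive equilibrium: 121.7 − 0.008q = 73.5 + 0.02q → q* = 1721.4286, p* = 107.9286.
At the ceiling p = 92, quantity supplied = (92 − 73.5)/0.02 = 925.
Willingness to pay at q' = 925: 121.7 − 0.008·925 = 114.3.
Δq = 1721.4286 − 925 = 796.4286; wedge = 114.3 − 92 = 22.3.
Welfare loss = ½ × 796.4286 × 22.3 = 8880.18.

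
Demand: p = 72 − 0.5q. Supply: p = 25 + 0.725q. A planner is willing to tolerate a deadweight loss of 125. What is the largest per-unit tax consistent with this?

Competitive equilibrium: 72 − 0.5q = 25 + 0.725q → q* = 38.3673, p* = 52.8163.
A tax t gives Δq = t/1.225 and wedge t, so DWL = t²/2.45.
t²/2.45 = 125 → t² = 306.25 → t = 17.5.

17.5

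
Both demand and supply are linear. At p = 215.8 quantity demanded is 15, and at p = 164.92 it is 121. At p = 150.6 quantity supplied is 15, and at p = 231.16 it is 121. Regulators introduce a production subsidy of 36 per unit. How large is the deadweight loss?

Demand slope = (164.92 − 215.8)/(121 − 15) = −0.48, so p = 223 − 0.48q.
Supply slope = (231.16 − 150.6)/(121 − 15) = 0.76, so p = 139.2 + 0.76q.
Competitive equilibrium: 223 − 0.48q = 139.2 + 0.76q → q* = 67.5806, p* = 190.5613.
The subsidy lowers effective supply by 36: p = 103.2 + 0.76q.
New quantity: 223 − 0.48q = 103.2 + 0.76q → q' = 96.6129.
Overproduction Δq = 96.6129 − 67.5806 = 29.0323; wedge = subsidy = 36.
The triangle = ½ × 29.0323 × 36 = 522.58.

522.58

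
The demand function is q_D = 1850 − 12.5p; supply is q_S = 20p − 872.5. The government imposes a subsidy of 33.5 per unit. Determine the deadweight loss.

4316.35

In inverse form: demand p = 148 − 0.08q, supply p = 43.625 + 0.05q.
Competitive equilibrium: 148 − 0.08q = 43.625 + 0.05q → q* = 802.8846, p* = 83.7692.
The subsidy lowers effective supply by 33.5: p = 10.125 + 0.05q.
New quantity: 148 − 0.08q = 10.125 + 0.05q → q' = 1060.5769.
Overproduction Δq = 1060.5769 − 802.8846 = 257.6923; wedge = subsidy = 33.5.
Welfare loss = ½ × 257.6923 × 33.5 = 4316.35.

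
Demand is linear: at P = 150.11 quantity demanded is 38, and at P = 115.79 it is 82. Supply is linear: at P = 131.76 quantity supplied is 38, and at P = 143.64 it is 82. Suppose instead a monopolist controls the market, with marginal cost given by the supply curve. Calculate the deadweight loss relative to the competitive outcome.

293.53

Demand slope = (115.79 − 150.11)/(82 − 38) = −0.78, so P = 179.75 − 0.78Q.
Supply slope = (143.64 − 131.76)/(82 − 38) = 0.27, so P = 121.5 + 0.27Q.
Competitive equilibrium: 179.75 − 0.78Q = 121.5 + 0.27Q → Q* = 55.4762, P* = 136.4786.
Marginal revenue: MR = 179.75 − 1.56Q. Set MR = MC: 179.75 − 1.56Q = 121.5 + 0.27Q → Q_m = 31.8306.
Price P_m = 179.75 − 0.78·31.8306 = 154.9221; MC(Q_m) = 121.5 + 0.27·31.8306 = 130.0943.
Competitive Q* = 55.4762, so ΔQ = 23.6456; wedge = 154.9221 − 130.0943 = 24.8278.
The triangle = ½ × 23.6456 × 24.8278 = 293.53.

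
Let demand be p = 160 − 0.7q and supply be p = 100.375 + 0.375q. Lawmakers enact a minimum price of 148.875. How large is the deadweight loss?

Competitive equilibrium: 160 − 0.7q = 100.375 + 0.375q → q* = 55.46512, p* = 121.17442.
At the floor p = 148.875, quantity demanded = (160 − 148.875)/0.7 = 15.89286.
Sellers' marginal cost at q' = 15.89286: 100.375 + 0.375·15.89286 = 106.33482.
Δq = 55.46512 − 15.89286 = 39.57226; wedge = 148.875 − 106.33482 = 42.54018.
Welfare loss = ½ × 39.57226 × 42.54018 = 841.71.

841.71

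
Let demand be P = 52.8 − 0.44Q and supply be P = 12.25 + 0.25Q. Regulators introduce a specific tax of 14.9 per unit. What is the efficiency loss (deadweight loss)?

160.88

Competitive equilibrium: 52.8 − 0.44Q = 12.25 + 0.25Q → Q* = 58.7681, P* = 26.942.
With the tax, the buyer price exceeds the seller price by 14.9: (52.8 − 0.44Q) − (12.25 + 0.25Q) = 14.9 → Q' = 37.1739.
ΔQ = 58.7681 − 37.1739 = 21.5942; the wedge equals the tax, 14.9.
Welfare loss = ½ × 21.5942 × 14.9 = 160.88.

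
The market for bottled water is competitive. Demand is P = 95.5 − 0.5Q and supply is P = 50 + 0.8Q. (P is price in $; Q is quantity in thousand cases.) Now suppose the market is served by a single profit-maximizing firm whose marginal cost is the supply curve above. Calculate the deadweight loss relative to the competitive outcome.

Competitive equilibrium: 95.5 − 0.5Q = 50 + 0.8Q → Q* = 35, P* = 78.
Marginal revenue: MR = 95.5 − Q. Set MR = MC: 95.5 − Q = 50 + 0.8Q → Q_m = 25.2778.
Price P_m = 95.5 − 0.5·25.2778 = 82.8611; MC(Q_m) = 50 + 0.8·25.2778 = 70.2222.
Competitive Q* = 35, so ΔQ = 9.7222; wedge = 82.8611 − 70.2222 = 12.6389.
Welfare loss = ½ × 9.7222 × 12.6389 = $61.44 thousand.

$61.44 thousand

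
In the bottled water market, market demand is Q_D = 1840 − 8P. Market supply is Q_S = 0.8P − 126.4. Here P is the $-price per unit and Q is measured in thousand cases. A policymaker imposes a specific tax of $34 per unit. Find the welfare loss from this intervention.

$420.36 thousand

In inverse form: demand P = 230 − 0.125Q, supply P = 158 + 1.25Q.
Competitive equilibrium: 230 − 0.125Q = 158 + 1.25Q → Q* = 52.3636, P* = 223.4545.
With the tax, the buyer price exceeds the seller price by 34: (230 − 0.125Q) − (158 + 1.25Q) = 34 → Q' = 27.6364.
ΔQ = 52.3636 − 27.6364 = 24.7272; the wedge equals the tax, 34.
DWL = ½ × 24.7272 × 34 = $420.36 thousand.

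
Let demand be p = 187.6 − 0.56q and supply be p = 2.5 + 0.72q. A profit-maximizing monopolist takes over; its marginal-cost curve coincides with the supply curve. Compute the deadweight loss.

Competitive equilibrium: 187.6 − 0.56q = 2.5 + 0.72q → q* = 144.6094, p* = 106.6188.
Marginal revenue: MR = 187.6 − 1.12q. Set MR = MC: 187.6 − 1.12q = 2.5 + 0.72q → q_m = 100.5978.
Price p_m = 187.6 − 0.56·100.5978 = 131.2652; MC(q_m) = 2.5 + 0.72·100.5978 = 74.9304.
Competitive q* = 144.6094, so Δq = 44.0116; wedge = 131.2652 − 74.9304 = 56.3348.
Deadweight loss = ½ × 44.0116 × 56.3348 = 1239.69.

1239.69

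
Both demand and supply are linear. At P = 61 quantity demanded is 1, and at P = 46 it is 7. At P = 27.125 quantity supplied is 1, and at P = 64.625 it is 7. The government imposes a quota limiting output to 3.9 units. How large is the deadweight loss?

4.13

Demand slope = (46 − 61)/(7 − 1) = −2.5, so P = 63.5 − 2.5Q.
Supply slope = (64.625 − 27.125)/(7 − 1) = 6.25, so P = 20.875 + 6.25Q.
Competitive equilibrium: 63.5 − 2.5Q = 20.875 + 6.25Q → Q* = 4.8714, P* = 51.3214.
At Q = 3.9: demand price = 63.5 − 2.5·3.9 = 53.75; supply price = 20.875 + 6.25·3.9 = 45.25.
ΔQ = 4.8714 − 3.9 = 0.9714; wedge = 53.75 − 45.25 = 8.5.
Deadweight loss = ½ × 0.9714 × 8.5 = 4.13.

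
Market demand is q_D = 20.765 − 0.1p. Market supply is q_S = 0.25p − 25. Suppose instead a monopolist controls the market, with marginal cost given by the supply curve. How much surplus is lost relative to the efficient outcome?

71.85

In inverse form: demand p = 207.65 − 10q, supply p = 100 + 4q.
Competitive equilibrium: 207.65 − 10q = 100 + 4q → q* = 7.6893, p* = 130.7571.
Marginal revenue: MR = 207.65 − 20q. Set MR = MC: 207.65 − 20q = 100 + 4q → q_m = 4.4854.
Price p_m = 207.65 − 10·4.4854 = 162.796; MC(q_m) = 100 + 4·4.4854 = 117.9416.
Competitive q* = 7.6893, so Δq = 3.2039; wedge = 162.796 − 117.9416 = 44.8544.
Welfare loss = ½ × 3.2039 × 44.8544 = 71.85.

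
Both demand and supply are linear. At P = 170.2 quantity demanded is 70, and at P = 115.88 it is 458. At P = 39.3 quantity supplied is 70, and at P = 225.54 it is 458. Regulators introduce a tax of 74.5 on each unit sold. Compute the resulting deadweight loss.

Demand slope = (115.88 − 170.2)/(458 − 70) = −0.14, so P = 180 − 0.14Q.
Supply slope = (225.54 − 39.3)/(458 − 70) = 0.48, so P = 5.7 + 0.48Q.
Competitive equilibrium: 180 − 0.14Q = 5.7 + 0.48Q → Q* = 281.129, P* = 140.6419.
With the tax, the buyer price exceeds the seller price by 74.5: (180 − 0.14Q) − (5.7 + 0.48Q) = 74.5 → Q' = 160.9677.
ΔQ = 281.129 − 160.9677 = 120.1613; the wedge equals the tax, 74.5.
DWL = ½ × 120.1613 × 74.5 = 4476.01.

4476.01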